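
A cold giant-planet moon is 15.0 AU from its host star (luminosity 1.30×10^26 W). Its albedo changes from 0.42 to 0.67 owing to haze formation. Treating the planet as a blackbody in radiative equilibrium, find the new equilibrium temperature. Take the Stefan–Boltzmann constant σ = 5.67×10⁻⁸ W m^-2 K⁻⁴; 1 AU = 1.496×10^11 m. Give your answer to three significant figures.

d = 15.0 × 1.496×10^11 m = 2.244×10^12 m.
S = L/(4πd²) = 2.054 W m^-2.
T₂ = [S(1−α₂)/(4σ)]^(1/4) = [2.054·0.33/(4σ)]^(1/4) = 41.58 K.

41.6 kelvin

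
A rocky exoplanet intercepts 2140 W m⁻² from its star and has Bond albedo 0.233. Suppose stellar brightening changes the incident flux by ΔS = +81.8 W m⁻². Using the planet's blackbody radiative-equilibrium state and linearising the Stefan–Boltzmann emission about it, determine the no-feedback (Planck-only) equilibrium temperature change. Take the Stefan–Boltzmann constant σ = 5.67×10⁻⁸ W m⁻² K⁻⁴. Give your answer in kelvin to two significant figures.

2.8 K

Unperturbed T_e = [2140·(1−0.233)/(4σ)]^¼ = 291.7 K.
Only a fraction (1−α) is absorbed and it's spread over 4πR², so ΔF = (1−α)ΔS/4 = 15.69 W m⁻².
Linearising σT⁴ gives d(σT⁴)/dT = 4σT_e³ = 5.628 W m⁻² per K.
Hence the no-feedback warming is ΔF/(4σT_e³) = 2.79 K.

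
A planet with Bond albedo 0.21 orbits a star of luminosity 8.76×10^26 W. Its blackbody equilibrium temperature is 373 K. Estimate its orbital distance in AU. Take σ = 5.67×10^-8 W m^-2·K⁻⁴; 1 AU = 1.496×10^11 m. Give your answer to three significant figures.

0.749 AU

Required flux: S = 4σT⁴/(1−α) = 5557 W m^-2.
Then d = [L/(4πS)]^(1/2) = 1.120×10^11 m, i.e. 0.7487 AU.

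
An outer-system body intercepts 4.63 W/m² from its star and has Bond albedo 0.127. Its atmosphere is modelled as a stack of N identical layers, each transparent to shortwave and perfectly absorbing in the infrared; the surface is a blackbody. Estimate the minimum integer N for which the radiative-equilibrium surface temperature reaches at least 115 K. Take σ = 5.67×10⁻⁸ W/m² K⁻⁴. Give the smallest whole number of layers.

9

Top-of-atmosphere balance: σT_e⁴ = S(1−α)/4 = 1.010 W/m² → T_e = 64.97 K.
Since T_s⁴ = (N+1)T_e⁴, we need N ≥ (T_s/T_e)⁴ − 1 = 8.814.
The minimum whole number is N = 9.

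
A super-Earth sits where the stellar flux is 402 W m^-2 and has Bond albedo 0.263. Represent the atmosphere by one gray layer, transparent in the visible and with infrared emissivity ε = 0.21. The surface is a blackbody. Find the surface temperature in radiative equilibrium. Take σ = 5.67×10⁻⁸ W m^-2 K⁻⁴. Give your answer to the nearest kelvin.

195 kelvin

The planet radiates to space at T_e = [S(1−α)/(4σ)]^(1/4) = 190.1 K.
For a single slab of emissivity ε, T_s⁴ = 2T_e⁴/(2−ε); thus T_s = 190.1·(1.117)^(1/4) = 195.5 K.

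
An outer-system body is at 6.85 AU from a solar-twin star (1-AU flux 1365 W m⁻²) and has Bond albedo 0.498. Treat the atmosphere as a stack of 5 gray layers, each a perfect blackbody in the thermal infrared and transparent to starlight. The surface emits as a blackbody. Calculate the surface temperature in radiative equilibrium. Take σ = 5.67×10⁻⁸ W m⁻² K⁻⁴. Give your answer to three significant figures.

140 K

By the inverse-square law, S = 1365/6.85² = 29.09 W m⁻².
Top-of-atmosphere balance: σT_e⁴ = S(1−α)/4 = 3.651 W m⁻² → T_e = 89.58 K.
For an N-layer opaque stack, T_s⁴ = (N+1)T_e⁴, hence T_s = (6)^(1/4)×89.58 K = 140.2 K.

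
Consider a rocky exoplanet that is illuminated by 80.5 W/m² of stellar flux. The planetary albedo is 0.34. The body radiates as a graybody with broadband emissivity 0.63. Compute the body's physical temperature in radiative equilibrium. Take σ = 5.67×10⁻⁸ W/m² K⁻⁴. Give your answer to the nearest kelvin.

The planet absorbs (1−α)S over its disc πR² and re-emits over 4πR², so the mean absorbed flux is (1−0.34)·80.50/4 = 13.28 W/m².
Radiative balance εσT⁴ = 13.28 gives T = [13.28/(0.63·σ)]^(1/4) = 138.9 K.

139 kelvin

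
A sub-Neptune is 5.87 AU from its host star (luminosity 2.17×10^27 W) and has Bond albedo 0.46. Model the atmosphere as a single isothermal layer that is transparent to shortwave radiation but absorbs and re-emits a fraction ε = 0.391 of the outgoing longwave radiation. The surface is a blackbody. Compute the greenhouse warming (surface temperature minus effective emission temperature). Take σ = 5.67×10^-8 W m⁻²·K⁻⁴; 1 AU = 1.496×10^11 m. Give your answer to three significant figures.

8.49 K

d = 5.87 × 1.496×10^11 m = 8.782×10^11 m.
S = L/(4πd²) = 223.9 W m⁻².
At the top of the atmosphere, σT_e⁴ = S(1−α)/4 = 30.23 W m⁻², giving T_e = 152.0 K.
The surface balance (absorbed SW + ε·downward IR = σT_s⁴) with T_a⁴ = T_s⁴/2 reduces to T_s = T_e·[2/(2−ε)]^¼ = 160.4 K.
The atmosphere warms the surface by 8.493 K.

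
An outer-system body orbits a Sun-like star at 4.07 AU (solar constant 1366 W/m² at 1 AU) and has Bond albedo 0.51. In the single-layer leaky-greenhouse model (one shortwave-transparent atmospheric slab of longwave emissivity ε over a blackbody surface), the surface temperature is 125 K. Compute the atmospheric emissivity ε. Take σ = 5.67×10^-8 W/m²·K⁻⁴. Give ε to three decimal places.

Irradiance scales as 1/d², so S = 1366 W/m² × (1/4.07)² = 82.46 W/m².
Effective temperature: T_e = [S(1−α)/(4σ)]^(1/4) = 115.5 K.
T_s⁴ = T_e⁴·2/(2−ε) → ε = 2 − 2(T_e/T_s)⁴ = 2 − 2·(115.5/125)⁴ = 0.5405.

0.540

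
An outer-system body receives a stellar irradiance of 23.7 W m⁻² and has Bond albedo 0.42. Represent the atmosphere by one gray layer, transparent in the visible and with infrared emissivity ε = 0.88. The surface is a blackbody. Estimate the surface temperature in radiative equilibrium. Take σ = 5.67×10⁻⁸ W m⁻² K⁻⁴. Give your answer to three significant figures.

102 kelvin

The planet radiates to space at T_e = [S(1−α)/(4σ)]^(1/4) = 88.23 K.
Surface balance with a leaky layer gives σT_s⁴ = σT_e⁴·2/(2−ε), so T_s = T_e·[2/(2−0.88)]^(1/4) = 102.0 K.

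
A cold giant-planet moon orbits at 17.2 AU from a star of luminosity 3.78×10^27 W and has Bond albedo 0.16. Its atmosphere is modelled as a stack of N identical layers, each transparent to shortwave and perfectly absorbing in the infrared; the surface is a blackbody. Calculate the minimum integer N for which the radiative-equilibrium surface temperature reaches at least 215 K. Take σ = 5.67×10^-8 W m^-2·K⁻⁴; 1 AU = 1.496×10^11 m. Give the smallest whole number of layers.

12

Orbital distance: d = 17.2 AU = 2.573×10^12 m.
Spreading L over a sphere of radius d: S = 3.78×10^27/(4π·2.57×10^12²) = 45.43 W m^-2.
OLR = S(1−α)/4 = 9.541 W m^-2; the top layer radiates at T_e = 113.9 K.
Since T_s⁴ = (N+1)T_e⁴, we need N ≥ (T_s/T_e)⁴ − 1 = 11.699.
So N ≥ 11.699; the smallest integer is N = 12.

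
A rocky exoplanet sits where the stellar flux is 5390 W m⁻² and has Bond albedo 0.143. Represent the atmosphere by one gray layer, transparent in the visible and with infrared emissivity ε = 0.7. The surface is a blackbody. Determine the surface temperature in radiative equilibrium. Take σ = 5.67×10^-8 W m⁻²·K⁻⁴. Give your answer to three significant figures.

Effective emission temperature (TOA balance): σT_e⁴ = S(1−α)/4 = 1155 W m⁻² → T_e = 377.8 K.
Surface balance with a leaky layer gives σT_s⁴ = σT_e⁴·2/(2−ε), so T_s = T_e·[2/(2−0.7)]^(1/4) = 420.7 K.

421 K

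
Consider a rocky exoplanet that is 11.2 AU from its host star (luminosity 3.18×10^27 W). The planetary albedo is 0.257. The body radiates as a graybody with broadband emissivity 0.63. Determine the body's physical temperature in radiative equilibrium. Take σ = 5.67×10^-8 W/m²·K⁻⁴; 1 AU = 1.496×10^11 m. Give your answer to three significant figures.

d = 11.2 × 1.496×10^11 m = 1.676×10^12 m.
Spreading L over a sphere of radius d: S = 3.18×10^27/(4π·1.68×10^12²) = 90.14 W/m².
The planet absorbs (1−α)S over its disc πR² and re-emits over 4πR², so the mean absorbed flux is (1−0.257)·90.14/4 = 16.74 W/m².
Equating to εσT⁴ with ε = 0.63: T = (16.74/0.63σ)^(1/4) = 147.1 K.

147 K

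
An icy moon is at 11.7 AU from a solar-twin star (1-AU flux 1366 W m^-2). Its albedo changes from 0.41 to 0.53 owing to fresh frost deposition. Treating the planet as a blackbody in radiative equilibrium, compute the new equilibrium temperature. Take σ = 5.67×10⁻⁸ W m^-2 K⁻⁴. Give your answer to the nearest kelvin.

67 K

Irradiance scales as 1/d², so S = 1366 W m^-2 × (1/11.7)² = 9.979 W m^-2.
New equilibrium: T₂ = [(1−0.53)·9.979/(4σ)]^(1/4) = 67.43 K.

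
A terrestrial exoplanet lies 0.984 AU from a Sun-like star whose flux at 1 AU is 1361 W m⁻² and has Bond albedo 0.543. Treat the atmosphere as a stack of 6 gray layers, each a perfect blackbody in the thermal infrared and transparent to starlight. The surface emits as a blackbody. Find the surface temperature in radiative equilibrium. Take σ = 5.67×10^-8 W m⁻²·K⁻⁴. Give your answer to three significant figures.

375 kelvin

Flux at the orbit: S = 1361/(0.984)² = 1406 W m⁻².
OLR = S(1−α)/4 = 160.6 W m⁻²; the top layer radiates at T_e = 230.7 K.
With N = 6 opaque layers, T_s = (N+1)^(1/4)·T_e = 7^(1/4)·230.7 = 375.2 K.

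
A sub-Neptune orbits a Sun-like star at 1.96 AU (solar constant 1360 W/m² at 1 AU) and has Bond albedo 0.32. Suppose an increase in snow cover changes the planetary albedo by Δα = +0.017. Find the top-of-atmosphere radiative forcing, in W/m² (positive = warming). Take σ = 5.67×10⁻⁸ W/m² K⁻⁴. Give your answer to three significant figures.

Flux at the orbit: S = 1360/(1.96)² = 354.0 W/m².
The change in absorbed flux is Δ[S(1−α)/4] = −SΔα/4 = -1.505 W/m².

-1.50 W/m²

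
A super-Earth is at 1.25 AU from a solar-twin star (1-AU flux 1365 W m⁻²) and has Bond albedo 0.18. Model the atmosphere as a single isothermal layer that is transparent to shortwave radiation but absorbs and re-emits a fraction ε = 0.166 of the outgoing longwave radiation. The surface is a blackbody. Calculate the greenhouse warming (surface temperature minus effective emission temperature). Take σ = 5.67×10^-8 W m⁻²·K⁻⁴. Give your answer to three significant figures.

5.19 K

By the inverse-square law, S = 1365/1.25² = 873.6 W m⁻².
Effective emission temperature (TOA balance): σT_e⁴ = S(1−α)/4 = 179.1 W m⁻² → T_e = 237.1 K.
The surface balance (absorbed SW + ε·downward IR = σT_s⁴) with T_a⁴ = T_s⁴/2 reduces to T_s = T_e·[2/(2−ε)]^¼ = 242.3 K.
The atmosphere warms the surface by 5.191 K.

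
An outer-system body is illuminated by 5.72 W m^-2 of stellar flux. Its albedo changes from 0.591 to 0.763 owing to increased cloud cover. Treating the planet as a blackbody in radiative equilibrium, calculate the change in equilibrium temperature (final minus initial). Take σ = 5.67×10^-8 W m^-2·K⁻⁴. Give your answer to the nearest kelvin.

-7 K

Before: T₁ = [5.720·0.409/(4σ)]^(1/4) = 56.67 K.
With α = 0.763, T₂ = 49.45 K.
Change: 49.45 − 56.67 = -7.227 K.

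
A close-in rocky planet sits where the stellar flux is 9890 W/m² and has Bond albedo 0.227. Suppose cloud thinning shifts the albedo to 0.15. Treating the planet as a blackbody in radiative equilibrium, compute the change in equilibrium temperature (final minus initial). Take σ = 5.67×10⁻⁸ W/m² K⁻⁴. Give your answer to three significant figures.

10.3 kelvin

With α = 0.227, T₁ = 428.5 K.
After:  T₂ = [9890·0.85/(4σ)]^(1/4) = 438.8 K.
Change: 438.8 − 428.5 = 10.29 K.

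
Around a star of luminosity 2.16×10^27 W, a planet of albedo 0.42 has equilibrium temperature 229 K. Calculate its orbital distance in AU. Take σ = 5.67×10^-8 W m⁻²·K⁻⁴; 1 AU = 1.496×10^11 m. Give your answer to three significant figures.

The flux needed for this T is 4σT⁴/(1−0.42) = 1075 W m⁻².
Then d = [L/(4πS)]^(1/2) = 3.998×10^11 m, i.e. 2.672 AU.

2.67 AU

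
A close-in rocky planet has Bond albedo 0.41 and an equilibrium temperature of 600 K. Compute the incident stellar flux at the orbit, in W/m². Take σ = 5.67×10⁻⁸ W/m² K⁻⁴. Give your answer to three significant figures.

49800 W/m²

Invert the energy balance for S: S = 4σT⁴/(1−α).
The emitted flux is σT⁴ = 7348 W/m².
S = 4·7348/0.59 = 49820 W/m².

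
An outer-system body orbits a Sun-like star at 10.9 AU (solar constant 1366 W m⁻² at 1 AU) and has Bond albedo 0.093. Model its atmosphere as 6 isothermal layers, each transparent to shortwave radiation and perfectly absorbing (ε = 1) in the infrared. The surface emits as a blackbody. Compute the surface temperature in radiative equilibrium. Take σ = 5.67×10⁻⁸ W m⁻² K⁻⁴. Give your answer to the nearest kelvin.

134 K

Flux at the orbit: S = 1366/(10.9)² = 11.50 W m⁻².
The effective emission temperature is T_e = [S(1−α)/(4σ)]^¼ = 82.35 K.
With N = 6 opaque layers, T_s = (N+1)^(1/4)·T_e = 7^(1/4)·82.35 = 133.9 K.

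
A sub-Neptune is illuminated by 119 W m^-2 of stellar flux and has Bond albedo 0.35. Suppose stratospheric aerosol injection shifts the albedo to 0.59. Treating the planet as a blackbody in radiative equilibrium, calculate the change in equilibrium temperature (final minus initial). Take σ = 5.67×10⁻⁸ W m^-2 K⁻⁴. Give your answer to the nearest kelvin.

Before: T₁ = [119.0·0.65/(4σ)]^(1/4) = 135.9 K.
Final:   T₂ = [S(1−0.59)/(4σ)]^(1/4) = 121.1 K.
Change: 121.1 − 135.9 = -14.79 K.

-15 K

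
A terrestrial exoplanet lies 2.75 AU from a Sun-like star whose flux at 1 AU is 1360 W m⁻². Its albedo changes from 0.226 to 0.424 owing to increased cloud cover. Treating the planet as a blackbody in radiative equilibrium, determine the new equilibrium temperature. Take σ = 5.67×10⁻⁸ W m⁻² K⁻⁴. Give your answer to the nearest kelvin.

146 kelvin

Flux at the orbit: S = 1360/(2.75)² = 179.8 W m⁻².
With the new albedo, S(1−α₂)/4 = 25.90 W m⁻², so T₂ = 146.2 K.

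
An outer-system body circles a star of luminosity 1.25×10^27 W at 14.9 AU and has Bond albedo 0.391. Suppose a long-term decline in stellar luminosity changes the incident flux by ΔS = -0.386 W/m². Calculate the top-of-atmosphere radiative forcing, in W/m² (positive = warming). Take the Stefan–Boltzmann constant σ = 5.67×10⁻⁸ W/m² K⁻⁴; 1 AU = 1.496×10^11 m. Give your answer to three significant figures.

-0.0588 W/m²

d = 14.9 × 1.496×10^11 m = 2.229×10^12 m.
Spreading L over a sphere of radius d: S = 1.25×10^27/(4π·2.23×10^12²) = 20.02 W/m².
Only a fraction (1−α) is absorbed and it's spread over 4πR², so ΔF = (1−α)ΔS/4 = -0.05877 W/m².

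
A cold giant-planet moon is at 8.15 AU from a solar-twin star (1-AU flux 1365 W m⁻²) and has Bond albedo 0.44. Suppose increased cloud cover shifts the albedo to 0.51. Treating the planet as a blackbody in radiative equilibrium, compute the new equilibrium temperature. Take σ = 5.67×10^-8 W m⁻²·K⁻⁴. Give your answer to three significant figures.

Flux at the orbit: S = 1365/(8.15)² = 20.55 W m⁻².
With the new albedo, S(1−α₂)/4 = 2.517 W m⁻², so T₂ = 81.63 K.

81.6 kelvin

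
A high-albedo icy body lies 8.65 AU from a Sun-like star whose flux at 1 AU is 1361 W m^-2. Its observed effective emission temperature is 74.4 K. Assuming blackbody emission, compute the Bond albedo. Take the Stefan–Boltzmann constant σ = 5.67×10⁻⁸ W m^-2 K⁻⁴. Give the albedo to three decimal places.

0.618

Irradiance scales as 1/d², so S = 1361 W m^-2 × (1/8.65)² = 18.19 W m^-2.
From σT⁴ = S(1−α)/4 we invert for α: 1−α = 4σT⁴/S.
σT⁴ = 1.737 W m^-2, so 4σT⁴ = 6.949 W m^-2.
Hence α = 1 − 6.949/18.19 = 0.6180.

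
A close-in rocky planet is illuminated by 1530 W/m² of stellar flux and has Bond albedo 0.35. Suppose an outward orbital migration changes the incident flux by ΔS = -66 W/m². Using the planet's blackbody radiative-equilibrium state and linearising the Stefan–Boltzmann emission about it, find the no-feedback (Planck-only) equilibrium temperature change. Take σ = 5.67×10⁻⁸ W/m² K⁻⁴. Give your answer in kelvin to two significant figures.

Unperturbed T_e = [1530·(1−0.35)/(4σ)]^¼ = 257.3 K.
ΔF = Δ[S(1−α)]/4 = (1−0.35)·-66/4 = -10.72 W/m².
The Planck feedback parameter is 4σT_e³ = 3.865 W/m²/K.
So ΔT₀ = -10.72/3.865 = -2.78 K.

-2.8 K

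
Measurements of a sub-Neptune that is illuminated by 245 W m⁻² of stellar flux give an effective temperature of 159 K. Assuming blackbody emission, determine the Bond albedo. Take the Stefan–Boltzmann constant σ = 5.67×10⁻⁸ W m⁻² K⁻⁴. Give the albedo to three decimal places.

From σT⁴ = S(1−α)/4 we invert for α: 1−α = 4σT⁴/S.
4σT⁴ = 4·5.67×10⁻⁸·(159)⁴ = 145.0 W m⁻².
Hence α = 1 − 145.0/245.0 = 0.4083.

0.408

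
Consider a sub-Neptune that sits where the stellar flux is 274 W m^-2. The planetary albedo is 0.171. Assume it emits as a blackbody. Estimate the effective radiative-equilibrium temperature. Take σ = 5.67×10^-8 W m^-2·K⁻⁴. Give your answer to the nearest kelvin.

178 kelvin

Averaging over the sphere, the absorbed flux is S(1−α)/4 = 56.79 W m^-2.
In equilibrium σT⁴ equals this, so T = 177.9 K.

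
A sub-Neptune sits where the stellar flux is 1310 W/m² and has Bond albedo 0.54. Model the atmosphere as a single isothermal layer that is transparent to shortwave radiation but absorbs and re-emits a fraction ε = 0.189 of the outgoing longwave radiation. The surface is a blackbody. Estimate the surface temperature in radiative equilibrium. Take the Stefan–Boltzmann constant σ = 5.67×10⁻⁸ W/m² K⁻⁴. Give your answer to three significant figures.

233 K

At the top of the atmosphere, σT_e⁴ = S(1−α)/4 = 150.6 W/m², giving T_e = 227.0 K.
The surface balance (absorbed SW + ε·downward IR = σT_s⁴) with T_a⁴ = T_s⁴/2 reduces to T_s = T_e·[2/(2−ε)]^¼ = 232.7 K.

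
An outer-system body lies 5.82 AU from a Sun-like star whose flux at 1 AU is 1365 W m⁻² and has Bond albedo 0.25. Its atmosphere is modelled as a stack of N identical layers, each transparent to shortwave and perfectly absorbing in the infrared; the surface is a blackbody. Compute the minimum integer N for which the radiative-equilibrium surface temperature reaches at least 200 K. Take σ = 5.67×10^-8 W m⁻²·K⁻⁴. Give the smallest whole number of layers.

Irradiance scales as 1/d², so S = 1365 W m⁻² × (1/5.82)² = 40.30 W m⁻².
The effective emission temperature is T_e = [S(1−α)/(4σ)]^¼ = 107.4 K.
Since T_s⁴ = (N+1)T_e⁴, we need N ≥ (T_s/T_e)⁴ − 1 = 11.006.
So N ≥ 11.006; the smallest integer is N = 12.

12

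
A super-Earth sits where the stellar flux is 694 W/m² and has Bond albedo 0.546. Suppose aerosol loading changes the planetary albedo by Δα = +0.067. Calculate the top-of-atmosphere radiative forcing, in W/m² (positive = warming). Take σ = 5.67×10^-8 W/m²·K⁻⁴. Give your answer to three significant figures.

TOA radiative forcing: ΔF = −S·Δα/4 = −694.0·(+0.067)/4 = -11.62 W/m².

-11.6 W/m²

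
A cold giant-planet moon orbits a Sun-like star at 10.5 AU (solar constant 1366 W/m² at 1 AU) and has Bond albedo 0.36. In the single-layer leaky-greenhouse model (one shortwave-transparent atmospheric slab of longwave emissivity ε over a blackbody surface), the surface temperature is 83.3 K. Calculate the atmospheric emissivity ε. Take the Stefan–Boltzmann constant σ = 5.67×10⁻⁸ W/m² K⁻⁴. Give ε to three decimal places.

Irradiance scales as 1/d², so S = 1366 W/m² × (1/10.5)² = 12.39 W/m².
Effective temperature: T_e = [S(1−α)/(4σ)]^(1/4) = 76.90 K.
Inverting T_s⁴ = 2T_e⁴/(2−ε): (T_e/T_s)⁴ = 0.7262, so ε = 2(1 − 0.7262) = 0.5477.

0.548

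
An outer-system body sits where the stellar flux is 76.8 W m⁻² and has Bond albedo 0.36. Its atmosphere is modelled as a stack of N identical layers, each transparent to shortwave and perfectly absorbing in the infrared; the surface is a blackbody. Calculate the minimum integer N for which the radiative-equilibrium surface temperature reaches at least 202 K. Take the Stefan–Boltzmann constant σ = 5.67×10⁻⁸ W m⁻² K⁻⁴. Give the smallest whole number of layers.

7

The effective emission temperature is T_e = [S(1−α)/(4σ)]^¼ = 121.3 K.
T_s = (N+1)^(1/4)·T_e ≥ 202 K requires N+1 ≥ (T_s/T_e)⁴ = (202/121.3)⁴ = 7.683.
Rounding up, N = 7.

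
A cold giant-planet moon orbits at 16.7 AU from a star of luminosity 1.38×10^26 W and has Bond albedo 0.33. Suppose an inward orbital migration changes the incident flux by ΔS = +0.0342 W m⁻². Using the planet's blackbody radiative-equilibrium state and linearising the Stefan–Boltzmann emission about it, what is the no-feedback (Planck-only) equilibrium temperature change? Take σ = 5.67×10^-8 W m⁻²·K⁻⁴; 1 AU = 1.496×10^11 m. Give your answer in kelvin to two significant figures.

d = 16.7 × 1.496×10^11 m = 2.498×10^12 m.
Spreading L over a sphere of radius d: S = 1.38×10^26/(4π·2.50×10^12²) = 1.759 W m⁻².
Reference equilibrium: T_e = [S(1−α)/(4σ)]^(1/4) = 47.75 K.
Only a fraction (1−α) is absorbed and it's spread over 4πR², so ΔF = (1−α)ΔS/4 = 0.005728 W m⁻².
Linearising σT⁴ gives d(σT⁴)/dT = 4σT_e³ = 0.02469 W m⁻² per K.
ΔT₀ = ΔF/λ_P = 0.005728/0.02469 = 0.232 K.

0.23 K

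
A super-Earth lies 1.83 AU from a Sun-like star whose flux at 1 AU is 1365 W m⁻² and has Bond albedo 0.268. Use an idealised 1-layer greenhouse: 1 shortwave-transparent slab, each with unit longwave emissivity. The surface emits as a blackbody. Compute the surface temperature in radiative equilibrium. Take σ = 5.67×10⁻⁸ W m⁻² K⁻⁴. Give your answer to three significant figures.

226 K

Irradiance scales as 1/d², so S = 1365 W m⁻² × (1/1.83)² = 407.6 W m⁻².
Top-of-atmosphere balance: σT_e⁴ = S(1−α)/4 = 74.59 W m⁻² → T_e = 190.4 K.
Layer-by-layer balance gives σT_s⁴ = (N+1)σT_e⁴, so T_s = 2^¼·190.4 = 226.5 K.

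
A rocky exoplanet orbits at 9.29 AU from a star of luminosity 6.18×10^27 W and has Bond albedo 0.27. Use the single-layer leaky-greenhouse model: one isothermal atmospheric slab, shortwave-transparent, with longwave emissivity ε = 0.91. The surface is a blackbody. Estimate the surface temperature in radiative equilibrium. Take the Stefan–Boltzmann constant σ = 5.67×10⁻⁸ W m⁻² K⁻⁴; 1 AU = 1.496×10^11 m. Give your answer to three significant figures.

197 K

Orbital distance: d = 9.29 AU = 1.390×10^12 m.
Spreading L over a sphere of radius d: S = 6.18×10^27/(4π·1.39×10^12²) = 254.6 W m⁻².
The planet radiates to space at T_e = [S(1−α)/(4σ)]^(1/4) = 169.2 K.
Surface balance with a leaky layer gives σT_s⁴ = σT_e⁴·2/(2−ε), so T_s = T_e·[2/(2−0.91)]^(1/4) = 196.9 K.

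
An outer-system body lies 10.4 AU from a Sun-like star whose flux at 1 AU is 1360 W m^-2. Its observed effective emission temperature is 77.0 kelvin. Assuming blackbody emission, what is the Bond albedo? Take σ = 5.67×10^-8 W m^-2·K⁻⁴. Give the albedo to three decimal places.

0.366

Flux at the orbit: S = 1360/(10.4)² = 12.57 W m^-2.
Rearranging the radiative balance, α = 1 − 4σT⁴/S.
σT⁴ = 1.993 W m^-2, so 4σT⁴ = 7.973 W m^-2.
1−α = 7.973/12.57 = 0.6341, so α = 0.3659.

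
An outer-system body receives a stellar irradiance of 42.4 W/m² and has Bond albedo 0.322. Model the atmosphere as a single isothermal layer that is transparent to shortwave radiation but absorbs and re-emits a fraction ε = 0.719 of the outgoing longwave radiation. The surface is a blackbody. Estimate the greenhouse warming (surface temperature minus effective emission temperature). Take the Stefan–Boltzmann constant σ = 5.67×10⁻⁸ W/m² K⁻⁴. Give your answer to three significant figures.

12.5 K

At the top of the atmosphere, σT_e⁴ = S(1−α)/4 = 7.187 W/m², giving T_e = 106.1 K.
For a single slab of emissivity ε, T_s⁴ = 2T_e⁴/(2−ε); thus T_s = 106.1·(1.561)^(1/4) = 118.6 K.
T_s − T_e = 118.6 − 106.1 = 12.50 K.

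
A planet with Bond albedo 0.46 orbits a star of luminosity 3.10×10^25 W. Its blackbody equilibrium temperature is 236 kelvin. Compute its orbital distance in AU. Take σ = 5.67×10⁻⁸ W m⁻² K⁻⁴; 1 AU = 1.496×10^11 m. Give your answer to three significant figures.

The flux needed for this T is 4σT⁴/(1−0.46) = 1303 W m⁻².
Then d = [L/(4πS)]^(1/2) = 4.351×10^10 m, i.e. 0.2909 AU.

0.291 AU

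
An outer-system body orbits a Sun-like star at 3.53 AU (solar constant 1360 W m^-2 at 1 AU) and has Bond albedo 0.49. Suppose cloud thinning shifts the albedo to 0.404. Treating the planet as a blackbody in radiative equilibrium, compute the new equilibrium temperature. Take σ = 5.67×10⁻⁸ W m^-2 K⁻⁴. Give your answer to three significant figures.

130 K

Irradiance scales as 1/d², so S = 1360 W m^-2 × (1/3.53)² = 109.1 W m^-2.
With the new albedo, S(1−α₂)/4 = 16.26 W m^-2, so T₂ = 130.1 K.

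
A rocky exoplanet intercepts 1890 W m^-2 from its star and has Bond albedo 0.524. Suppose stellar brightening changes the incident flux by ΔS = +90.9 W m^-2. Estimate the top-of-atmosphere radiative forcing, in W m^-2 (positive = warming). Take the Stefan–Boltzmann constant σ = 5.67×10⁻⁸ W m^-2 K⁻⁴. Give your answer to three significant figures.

10.8 W m^-2

TOA radiative forcing: ΔF = (1−α)ΔS/4 = 0.476·(+90.9)/4 = 10.82 W m^-2.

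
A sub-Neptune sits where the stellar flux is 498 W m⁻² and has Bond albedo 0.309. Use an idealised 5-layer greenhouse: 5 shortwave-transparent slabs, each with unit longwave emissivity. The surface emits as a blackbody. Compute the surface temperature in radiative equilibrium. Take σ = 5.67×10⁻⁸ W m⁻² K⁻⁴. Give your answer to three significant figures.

309 K

Top-of-atmosphere balance: σT_e⁴ = S(1−α)/4 = 86.03 W m⁻² → T_e = 197.4 K.
Layer-by-layer balance gives σT_s⁴ = (N+1)σT_e⁴, so T_s = 6^¼·197.4 = 308.9 K.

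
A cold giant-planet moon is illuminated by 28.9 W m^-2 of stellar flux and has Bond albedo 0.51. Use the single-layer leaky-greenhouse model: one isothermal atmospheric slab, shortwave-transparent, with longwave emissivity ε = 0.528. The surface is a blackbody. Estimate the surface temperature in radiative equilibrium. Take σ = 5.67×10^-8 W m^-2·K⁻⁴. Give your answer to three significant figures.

The planet radiates to space at T_e = [S(1−α)/(4σ)]^(1/4) = 88.89 K.
The surface balance (absorbed SW + ε·downward IR = σT_s⁴) with T_a⁴ = T_s⁴/2 reduces to T_s = T_e·[2/(2−ε)]^¼ = 95.97 K.

96.0 K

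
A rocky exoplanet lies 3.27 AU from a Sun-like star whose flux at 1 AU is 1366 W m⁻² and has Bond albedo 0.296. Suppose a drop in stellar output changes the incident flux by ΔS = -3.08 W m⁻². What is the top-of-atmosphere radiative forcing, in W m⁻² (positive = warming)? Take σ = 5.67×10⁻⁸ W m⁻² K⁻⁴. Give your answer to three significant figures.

-0.542 W m⁻²

Irradiance scales as 1/d², so S = 1366 W m⁻² × (1/3.27)² = 127.7 W m⁻².
Only a fraction (1−α) is absorbed and it's spread over 4πR², so ΔF = (1−α)ΔS/4 = -0.5421 W m⁻².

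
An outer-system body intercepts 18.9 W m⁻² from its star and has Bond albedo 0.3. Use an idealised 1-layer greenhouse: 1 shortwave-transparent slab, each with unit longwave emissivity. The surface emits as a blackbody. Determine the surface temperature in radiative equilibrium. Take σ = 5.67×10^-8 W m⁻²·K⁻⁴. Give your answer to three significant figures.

104 K

The effective emission temperature is T_e = [S(1−α)/(4σ)]^¼ = 87.39 K.
For an N-layer opaque stack, T_s⁴ = (N+1)T_e⁴, hence T_s = (2)^(1/4)×87.39 K = 103.9 K.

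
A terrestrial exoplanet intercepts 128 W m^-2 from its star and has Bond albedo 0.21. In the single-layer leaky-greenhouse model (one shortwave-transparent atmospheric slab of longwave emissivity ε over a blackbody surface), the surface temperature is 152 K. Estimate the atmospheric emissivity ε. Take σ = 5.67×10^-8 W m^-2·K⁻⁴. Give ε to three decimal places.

First, T_e = [128.0·(1−0.21)/(4σ)]^(1/4) = 145.3 K.
Since (2−ε)/2 = (T_e/T_s)⁴ = 0.8353, ε = 0.3295.

0.329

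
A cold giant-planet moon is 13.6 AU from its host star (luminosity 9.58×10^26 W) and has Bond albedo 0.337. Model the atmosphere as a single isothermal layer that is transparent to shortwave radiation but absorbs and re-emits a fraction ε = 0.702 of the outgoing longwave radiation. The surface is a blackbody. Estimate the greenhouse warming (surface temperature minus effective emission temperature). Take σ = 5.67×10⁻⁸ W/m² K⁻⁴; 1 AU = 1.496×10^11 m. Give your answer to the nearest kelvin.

d = 13.6 × 1.496×10^11 m = 2.035×10^12 m.
Flux at the orbit: S = L/(4πd²) = 9.58×10^26/(4π·(2.03×10^12)²) = 18.42 W/m².
The planet radiates to space at T_e = [S(1−α)/(4σ)]^(1/4) = 85.66 K.
For a single slab of emissivity ε, T_s⁴ = 2T_e⁴/(2−ε); thus T_s = 85.66·(1.541)^(1/4) = 95.44 K.
The atmosphere warms the surface by 9.777 K.

10 K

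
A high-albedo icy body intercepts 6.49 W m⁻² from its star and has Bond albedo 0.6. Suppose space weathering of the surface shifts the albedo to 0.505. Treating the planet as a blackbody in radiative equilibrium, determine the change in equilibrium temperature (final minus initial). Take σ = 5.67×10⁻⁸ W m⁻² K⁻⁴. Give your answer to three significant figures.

With α = 0.6, T₁ = 58.17 K.
Final:   T₂ = [S(1−0.505)/(4σ)]^(1/4) = 61.35 K.
Change: 61.35 − 58.17 = 3.183 K.

3.18 kelvin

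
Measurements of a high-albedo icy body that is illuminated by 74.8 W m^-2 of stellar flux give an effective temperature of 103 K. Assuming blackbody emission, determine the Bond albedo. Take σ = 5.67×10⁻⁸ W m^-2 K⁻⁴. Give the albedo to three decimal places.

0.659

From σT⁴ = S(1−α)/4 we invert for α: 1−α = 4σT⁴/S.
4σT⁴ = 4·5.67×10⁻⁸·(103)⁴ = 25.53 W m^-2.
1−α = 25.53/74.80 = 0.3413, so α = 0.6587.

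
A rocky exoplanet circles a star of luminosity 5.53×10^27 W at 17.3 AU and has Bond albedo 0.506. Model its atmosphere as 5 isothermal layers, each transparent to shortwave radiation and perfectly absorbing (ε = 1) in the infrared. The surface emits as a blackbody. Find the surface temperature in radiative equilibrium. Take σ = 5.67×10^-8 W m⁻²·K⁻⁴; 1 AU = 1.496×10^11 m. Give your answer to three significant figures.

171 K

d = 17.3 × 1.496×10^11 m = 2.588×10^12 m.
Flux at the orbit: S = L/(4πd²) = 5.53×10^27/(4π·(2.59×10^12)²) = 65.70 W m⁻².
Top-of-atmosphere balance: σT_e⁴ = S(1−α)/4 = 8.114 W m⁻² → T_e = 109.4 K.
Layer-by-layer balance gives σT_s⁴ = (N+1)σT_e⁴, so T_s = 6^¼·109.4 = 171.2 K.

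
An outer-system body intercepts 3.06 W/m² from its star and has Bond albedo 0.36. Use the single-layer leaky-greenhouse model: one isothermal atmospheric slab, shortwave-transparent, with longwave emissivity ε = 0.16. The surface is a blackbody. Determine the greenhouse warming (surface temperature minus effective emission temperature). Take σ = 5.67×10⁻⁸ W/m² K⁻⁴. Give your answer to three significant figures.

1.14 K

The planet radiates to space at T_e = [S(1−α)/(4σ)]^(1/4) = 54.21 K.
The surface balance (absorbed SW + ε·downward IR = σT_s⁴) with T_a⁴ = T_s⁴/2 reduces to T_s = T_e·[2/(2−ε)]^¼ = 55.35 K.
The atmosphere warms the surface by 1.142 K.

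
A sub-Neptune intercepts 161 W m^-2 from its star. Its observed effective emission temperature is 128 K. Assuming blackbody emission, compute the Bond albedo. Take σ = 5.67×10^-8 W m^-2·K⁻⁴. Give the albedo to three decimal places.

Rearranging the radiative balance, α = 1 − 4σT⁴/S.
4σT⁴ = 4·5.67×10⁻⁸·(128)⁴ = 60.88 W m^-2.
Hence α = 1 − 60.88/161.0 = 0.6219.

0.622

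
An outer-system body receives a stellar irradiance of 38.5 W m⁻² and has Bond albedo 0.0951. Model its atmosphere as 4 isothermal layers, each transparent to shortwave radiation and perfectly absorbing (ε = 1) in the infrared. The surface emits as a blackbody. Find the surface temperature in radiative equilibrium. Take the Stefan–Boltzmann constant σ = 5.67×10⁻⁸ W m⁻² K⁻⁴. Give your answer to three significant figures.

166 K

Top-of-atmosphere balance: σT_e⁴ = S(1−α)/4 = 8.710 W m⁻² → T_e = 111.3 K.
For an N-layer opaque stack, T_s⁴ = (N+1)T_e⁴, hence T_s = (5)^(1/4)×111.3 K = 166.5 K.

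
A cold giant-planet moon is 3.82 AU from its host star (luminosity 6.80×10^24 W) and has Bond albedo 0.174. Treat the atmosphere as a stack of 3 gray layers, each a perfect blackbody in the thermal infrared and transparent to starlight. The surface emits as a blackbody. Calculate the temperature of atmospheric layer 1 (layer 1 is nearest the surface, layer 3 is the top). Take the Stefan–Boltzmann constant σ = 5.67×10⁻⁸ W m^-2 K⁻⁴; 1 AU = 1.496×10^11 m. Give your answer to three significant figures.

65.2 K

Orbital distance: d = 3.82 AU = 5.715×10^11 m.
S = L/(4πd²) = 1.657 W m^-2.
OLR = S(1−α)/4 = 0.3422 W m^-2; the top layer radiates at T_e = 49.56 K.
In the N-layer model, layer k (counted from the surface) has T_k = (N+1−k)^(1/4)·T_e.
T_1 = (3)^(1/4)·49.56 = 65.23 K.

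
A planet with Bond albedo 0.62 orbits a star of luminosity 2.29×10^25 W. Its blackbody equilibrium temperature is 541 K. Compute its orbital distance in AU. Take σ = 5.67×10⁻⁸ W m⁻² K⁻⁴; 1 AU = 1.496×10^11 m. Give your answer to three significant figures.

0.0399 AU

The flux needed for this T is 4σT⁴/(1−0.62) = 51130 W m⁻².
Then d = [L/(4πS)]^(1/2) = 5.970×10^9 m, i.e. 0.03991 AU.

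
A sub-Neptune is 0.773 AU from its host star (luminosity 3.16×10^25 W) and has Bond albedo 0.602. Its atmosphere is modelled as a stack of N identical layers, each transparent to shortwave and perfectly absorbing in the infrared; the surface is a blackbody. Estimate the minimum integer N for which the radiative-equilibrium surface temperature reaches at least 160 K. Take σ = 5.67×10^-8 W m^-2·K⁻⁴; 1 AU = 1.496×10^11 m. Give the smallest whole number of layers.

1

Orbital distance: d = 0.773 AU = 1.156×10^11 m.
S = L/(4πd²) = 188.0 W m^-2.
The effective emission temperature is T_e = [S(1−α)/(4σ)]^¼ = 134.8 K.
T_s = (N+1)^(1/4)·T_e ≥ 160 K requires N+1 ≥ (T_s/T_e)⁴ = (160/134.8)⁴ = 1.986.
Rounding up, N = 1.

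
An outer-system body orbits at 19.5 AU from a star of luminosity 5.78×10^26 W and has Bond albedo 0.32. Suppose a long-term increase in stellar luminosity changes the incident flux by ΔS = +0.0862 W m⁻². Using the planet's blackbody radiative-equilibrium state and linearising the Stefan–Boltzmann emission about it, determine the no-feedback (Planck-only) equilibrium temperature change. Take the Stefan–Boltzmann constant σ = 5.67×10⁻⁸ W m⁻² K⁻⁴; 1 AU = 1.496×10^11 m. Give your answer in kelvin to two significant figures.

Orbital distance: d = 19.5 AU = 2.917×10^12 m.
Spreading L over a sphere of radius d: S = 5.78×10^26/(4π·2.92×10^12²) = 5.405 W m⁻².
The baseline emission temperature is T_e = 63.45 K.
TOA radiative forcing: ΔF = (1−α)ΔS/4 = 0.68·(+0.0862)/4 = 0.01465 W m⁻².
Linearising σT⁴ gives d(σT⁴)/dT = 4σT_e³ = 0.05793 W m⁻² per K.
So ΔT₀ = 0.01465/0.05793 = 0.253 K.

0.25 K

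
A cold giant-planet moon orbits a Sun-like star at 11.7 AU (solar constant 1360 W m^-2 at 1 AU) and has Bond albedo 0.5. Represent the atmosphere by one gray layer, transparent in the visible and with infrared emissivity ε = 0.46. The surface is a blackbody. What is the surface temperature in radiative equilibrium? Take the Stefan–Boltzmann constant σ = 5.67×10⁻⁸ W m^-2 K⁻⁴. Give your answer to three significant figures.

73.0 K

Irradiance scales as 1/d², so S = 1360 W m^-2 × (1/11.7)² = 9.935 W m^-2.
At the top of the atmosphere, σT_e⁴ = S(1−α)/4 = 1.242 W m^-2, giving T_e = 68.41 K.
Surface balance with a leaky layer gives σT_s⁴ = σT_e⁴·2/(2−ε), so T_s = T_e·[2/(2−0.46)]^(1/4) = 73.03 K.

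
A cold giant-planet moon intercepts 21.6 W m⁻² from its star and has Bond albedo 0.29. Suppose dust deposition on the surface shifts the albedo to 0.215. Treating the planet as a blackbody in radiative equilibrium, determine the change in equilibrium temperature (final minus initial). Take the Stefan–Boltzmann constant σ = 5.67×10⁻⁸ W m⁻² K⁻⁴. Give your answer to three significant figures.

Initial: T₁ = [S(1−0.29)/(4σ)]^(1/4) = 90.68 K.
After:  T₂ = [21.60·0.785/(4σ)]^(1/4) = 92.99 K.
Change: 92.99 − 90.68 = 2.305 K.

2.31 kelvin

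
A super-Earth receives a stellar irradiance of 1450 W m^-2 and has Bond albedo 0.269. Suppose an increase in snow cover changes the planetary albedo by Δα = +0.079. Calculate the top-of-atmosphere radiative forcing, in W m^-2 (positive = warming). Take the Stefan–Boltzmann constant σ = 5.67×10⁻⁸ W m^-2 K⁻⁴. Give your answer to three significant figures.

TOA radiative forcing: ΔF = −S·Δα/4 = −1450·(+0.079)/4 = -28.64 W m^-2.

-28.6 W m^-2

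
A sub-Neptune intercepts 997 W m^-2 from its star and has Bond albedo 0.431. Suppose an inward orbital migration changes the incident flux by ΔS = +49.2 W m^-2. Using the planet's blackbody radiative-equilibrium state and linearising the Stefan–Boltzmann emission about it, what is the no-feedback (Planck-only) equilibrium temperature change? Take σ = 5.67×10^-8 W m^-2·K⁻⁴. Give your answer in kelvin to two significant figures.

Unperturbed T_e = [997.0·(1−0.431)/(4σ)]^¼ = 223.6 K.
ΔF = Δ[S(1−α)]/4 = (1−0.431)·+49.2/4 = 6.999 W m^-2.
Linearising σT⁴ gives d(σT⁴)/dT = 4σT_e³ = 2.537 W m^-2 per K.
ΔT₀ = ΔF/λ_P = 6.999/2.537 = 2.76 K.

2.8 K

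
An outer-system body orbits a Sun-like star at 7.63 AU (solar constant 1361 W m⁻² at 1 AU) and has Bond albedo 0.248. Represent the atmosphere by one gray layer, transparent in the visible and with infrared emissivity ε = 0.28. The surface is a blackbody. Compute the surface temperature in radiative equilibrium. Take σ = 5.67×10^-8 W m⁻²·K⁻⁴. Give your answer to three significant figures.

97.4 K

Flux at the orbit: S = 1361/(7.63)² = 23.38 W m⁻².
At the top of the atmosphere, σT_e⁴ = S(1−α)/4 = 4.395 W m⁻², giving T_e = 93.83 K.
Surface balance with a leaky layer gives σT_s⁴ = σT_e⁴·2/(2−ε), so T_s = T_e·[2/(2−0.28)]^(1/4) = 97.44 K.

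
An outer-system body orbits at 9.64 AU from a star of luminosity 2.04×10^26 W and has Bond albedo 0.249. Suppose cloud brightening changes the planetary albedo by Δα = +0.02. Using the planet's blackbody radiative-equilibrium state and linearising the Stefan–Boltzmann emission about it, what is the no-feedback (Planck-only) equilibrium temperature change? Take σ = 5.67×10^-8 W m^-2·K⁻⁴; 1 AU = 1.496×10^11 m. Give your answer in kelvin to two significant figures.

Orbital distance: d = 9.64 AU = 1.442×10^12 m.
Flux at the orbit: S = L/(4πd²) = 2.04×10^26/(4π·(1.44×10^12)²) = 7.806 W m^-2.
The baseline emission temperature is T_e = 71.30 K.
The change in absorbed flux is Δ[S(1−α)/4] = −SΔα/4 = -0.03903 W m^-2.
Planck response: λ_P = 4σT_e³ = 4·5.67×10⁻⁸·(71.30)³ = 0.08221 W m^-2/K.
So ΔT₀ = -0.03903/0.08221 = -0.475 K.

-0.47 kelvin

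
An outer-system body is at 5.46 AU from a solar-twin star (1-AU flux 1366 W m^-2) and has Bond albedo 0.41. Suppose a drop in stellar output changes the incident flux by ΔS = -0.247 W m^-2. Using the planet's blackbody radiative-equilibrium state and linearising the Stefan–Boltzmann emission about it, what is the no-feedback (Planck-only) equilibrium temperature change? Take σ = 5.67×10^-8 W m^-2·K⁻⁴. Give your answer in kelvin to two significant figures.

-0.14 K

Irradiance scales as 1/d², so S = 1366 W m^-2 × (1/5.46)² = 45.82 W m^-2.
Reference equilibrium: T_e = [S(1−α)/(4σ)]^(1/4) = 104.5 K.
ΔF = Δ[S(1−α)]/4 = (1−0.41)·-0.247/4 = -0.03643 W m^-2.
Planck response: λ_P = 4σT_e³ = 4·5.67×10⁻⁸·(104.5)³ = 0.2587 W m^-2/K.
Hence the no-feedback warming is ΔF/(4σT_e³) = -0.141 K.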